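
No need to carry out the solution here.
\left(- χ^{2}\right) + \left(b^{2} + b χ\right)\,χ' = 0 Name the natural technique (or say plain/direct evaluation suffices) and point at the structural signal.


Verdict: the homogeneous substitution — solved for the derivative, the right side is unchanged under scaling b and χ together — it depends only on the ratio χ/b, so substitute a single ratio variable. A Bernoulli substitution after rearrangement (possibly exchanging dependent and independent variable) is a fair alternative; the homogeneous route works on the equation as it stands.


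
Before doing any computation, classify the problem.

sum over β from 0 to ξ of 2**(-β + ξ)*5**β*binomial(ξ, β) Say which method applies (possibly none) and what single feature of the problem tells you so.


Best approach: the binomial theorem — the binomial coefficients weight matched powers of 5 and 2, which is exactly the expansion of a binomial power.


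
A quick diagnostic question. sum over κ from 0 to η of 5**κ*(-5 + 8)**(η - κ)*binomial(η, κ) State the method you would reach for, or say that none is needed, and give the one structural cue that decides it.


Verdict: the binomial theorem — binomial(η, κ) weighting matched powers of 5 and (-5 + 8) is the expanded form of (5 + (-5 + 8))^η — fold it back up.


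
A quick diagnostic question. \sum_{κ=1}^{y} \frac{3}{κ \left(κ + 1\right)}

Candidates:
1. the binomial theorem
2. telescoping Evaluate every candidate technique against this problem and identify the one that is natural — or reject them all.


Best approach: telescoping — the summand \frac{3}{κ \left(κ + 1\right)} decomposes into fractions whose poles differ by an integer shift — the series collapses.
- the binomial theorem: the summand does not match any term pattern of an expanded binomial power.
- telescoping: yes — fits the structure here.


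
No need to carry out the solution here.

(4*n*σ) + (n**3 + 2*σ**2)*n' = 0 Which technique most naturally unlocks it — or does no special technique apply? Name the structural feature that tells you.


Diagnosis: the exact-equation method — 4*n*σ and n**3 + 2*σ**2 pass the exactness check on the nose, so no integrating factor in σ or n is needed at all.


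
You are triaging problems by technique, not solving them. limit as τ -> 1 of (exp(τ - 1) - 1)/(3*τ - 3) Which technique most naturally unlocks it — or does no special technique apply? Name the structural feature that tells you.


Best approach: l'Hôpital's rule (0/0) — the 0/0 form at 1 is the signature situation for l'Hôpital's rule. The standard small-argument limits would also carry it; the rule is the systematic route.


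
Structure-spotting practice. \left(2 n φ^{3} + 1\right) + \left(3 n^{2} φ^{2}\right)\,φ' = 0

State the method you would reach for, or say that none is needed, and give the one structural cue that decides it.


Method: the exact-equation method — the mixed-partials test passes for 2 n φ^{3} + 1 and 3 n^{2} φ^{2}, so a potential function exists as presented.


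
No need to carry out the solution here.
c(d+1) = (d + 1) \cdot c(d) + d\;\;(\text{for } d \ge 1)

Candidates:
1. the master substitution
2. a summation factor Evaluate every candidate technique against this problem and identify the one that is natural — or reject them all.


Best approach: a summation factor — one step of memory with a weight d + 1 that changes as the index grows — the summation-factor construction is built for this.
- the master substitution: the recursion steps by a constant offset, so exponential reindexing is pointless.
- a summation factor: yes, a natural case for it.


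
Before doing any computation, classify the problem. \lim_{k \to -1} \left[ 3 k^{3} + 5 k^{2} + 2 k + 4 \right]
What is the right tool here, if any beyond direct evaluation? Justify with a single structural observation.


Diagnosis: no special technique — the expression is continuous at the evaluation point — substitute directly; no indeterminate form appears.


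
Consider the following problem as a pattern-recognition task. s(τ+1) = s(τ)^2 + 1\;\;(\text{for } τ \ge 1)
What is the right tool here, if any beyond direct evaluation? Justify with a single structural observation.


Method: no special technique — the update rule curves (it is not linear in the unknown sequence), so no superposition-based closed form attaches — iterate or study it directly.


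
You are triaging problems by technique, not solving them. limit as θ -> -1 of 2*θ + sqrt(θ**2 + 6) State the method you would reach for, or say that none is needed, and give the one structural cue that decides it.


Best approach: no special technique — no zero denominators, no indeterminate clash at -1 — substitute and read off the value.


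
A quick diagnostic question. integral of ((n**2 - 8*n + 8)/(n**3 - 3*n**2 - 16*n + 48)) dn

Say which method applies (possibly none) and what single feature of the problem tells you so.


Technique: partial fractions — each factor of n**3 - 3*n**2 - 16*n + 48 owns one elementary piece of the integrand — separate them and integrate piecewise.


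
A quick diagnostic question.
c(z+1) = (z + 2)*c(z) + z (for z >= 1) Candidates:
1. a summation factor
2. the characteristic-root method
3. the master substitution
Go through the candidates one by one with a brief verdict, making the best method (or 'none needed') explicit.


Method: a summation factor — first-order linear but the coefficient z + 2 moves with the index — divide by the cumulative product and telescope.
- a summation factor: applies; the problem has the shape this method handles.
- the characteristic-root method — the coefficients change with the index, which the root method cannot absorb.
- the master substitution: there is no divide-the-index recursive argument.


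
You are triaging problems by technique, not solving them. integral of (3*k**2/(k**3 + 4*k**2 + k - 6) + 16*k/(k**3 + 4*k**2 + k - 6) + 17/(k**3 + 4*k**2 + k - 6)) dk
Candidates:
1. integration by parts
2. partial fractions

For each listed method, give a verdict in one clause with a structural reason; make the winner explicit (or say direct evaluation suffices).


Verdict: partial fractions — break k**3 + 4*k**2 + k - 6 into its roots and the integral splits into logarithm-sized bites.
- integration by parts: no split into a nonconstant polynomial times one of the standard kernels — exp, sine, or cosine of a linear argument, or a logarithm — applies here.
- partial fractions: applies; the problem has the shape this method handles.


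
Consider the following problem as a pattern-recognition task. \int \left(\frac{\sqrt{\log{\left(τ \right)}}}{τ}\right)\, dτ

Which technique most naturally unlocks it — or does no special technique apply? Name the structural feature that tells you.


Method: u-substitution — collected, the integrand has one factor that is, up to a constant, the derivative of an inner expression the rest depends on — substitute for that inner expression.


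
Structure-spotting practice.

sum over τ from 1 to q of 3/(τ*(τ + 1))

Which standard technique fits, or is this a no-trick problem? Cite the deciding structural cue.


Method: telescoping — after splitting 3/(τ*(τ + 1)) into partial fractions, the pieces are shifted copies of one function and cancel telescopically.


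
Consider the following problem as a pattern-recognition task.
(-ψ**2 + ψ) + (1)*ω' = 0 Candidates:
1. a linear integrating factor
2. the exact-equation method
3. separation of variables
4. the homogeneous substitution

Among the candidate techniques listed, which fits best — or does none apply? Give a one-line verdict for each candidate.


Verdict: no special technique — solved for the derivative, ω never appears on the right — this is a direct integration in ψ, not a differential-equations problem at heart.
- a linear integrating factor — the linear template holds only trivially here (the unknown is absent, so the coefficient is zero) — the method is not the natural label.
- the exact-equation method — with the unknown absent from both coefficients, the cross-partial test holds emptily — nothing for the exact method to work on.
- separation of variables: with no unknown in the slope, separating variables is a formality — the equation integrates directly.
- the homogeneous substitution — the ratio substitution does not collapse this equation.


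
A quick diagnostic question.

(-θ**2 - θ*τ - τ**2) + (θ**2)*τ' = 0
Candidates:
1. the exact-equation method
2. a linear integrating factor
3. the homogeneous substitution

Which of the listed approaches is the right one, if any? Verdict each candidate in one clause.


Diagnosis: the homogeneous substitution — solved for the derivative, the right side is unchanged under scaling θ and τ together — it depends only on the ratio τ/θ, so substitute a single ratio variable.
- the exact-equation method: the cross partial derivatives disagree, so no single potential exists.
- a linear integrating factor — the unknown enters nonlinearly (through a power, a denominator, or a transcendental function), which the linear integrating-factor recipe cannot absorb as-is — any repair would come from a preliminary substitution, not the factor.
- the homogeneous substitution — a fit — the right tool for this form.


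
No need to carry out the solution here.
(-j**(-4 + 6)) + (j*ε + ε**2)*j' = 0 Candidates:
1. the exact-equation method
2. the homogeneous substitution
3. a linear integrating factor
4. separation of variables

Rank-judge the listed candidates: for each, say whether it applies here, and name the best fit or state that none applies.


Verdict: the homogeneous substitution — solved for the derivative, the right side is unchanged under scaling ε and j together — it depends only on the ratio j/ε, so substitute a single ratio variable. With the right rearrangement (exchanging the roles of the variables where needed), this also fits a Bernoulli template; the homogeneous substitution reads the structure directly.
- the exact-equation method: no potential function has this form as its differential, as written.
- the homogeneous substitution — yes, a natural case for it.
- a linear integrating factor — the unknown enters nonlinearly (through a power, a denominator, or a transcendental function), which the linear integrating-factor recipe cannot absorb as-is — any repair would come from a preliminary substitution, not the factor.
- separation of variables — no algebra isolates the independent variable on one side and the unknown on the other.


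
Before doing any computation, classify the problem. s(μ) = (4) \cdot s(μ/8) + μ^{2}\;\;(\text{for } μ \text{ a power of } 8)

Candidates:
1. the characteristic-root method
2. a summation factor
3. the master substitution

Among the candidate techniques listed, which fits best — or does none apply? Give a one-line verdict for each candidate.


Diagnosis: the master substitution — treat m = log base 8 of μ as the new clock: one recursion step advances m by one while μ scales by 8.
- the characteristic-root method — the recursion divides its index rather than shifting it — outside the constant-shift family the root method covers.
- a summation factor — the recursion divides its index rather than shifting it — there is no previous-term chain for a summation factor to telescope.
- the master substitution: yes — fits the structure here.


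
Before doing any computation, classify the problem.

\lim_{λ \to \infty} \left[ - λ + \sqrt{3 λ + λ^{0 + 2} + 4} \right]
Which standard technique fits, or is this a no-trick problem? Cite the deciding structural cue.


Verdict: conjugate multiplication — an infinity-minus-infinity difference with a surviving radical — multiply by the conjugate to cancel the divergence.


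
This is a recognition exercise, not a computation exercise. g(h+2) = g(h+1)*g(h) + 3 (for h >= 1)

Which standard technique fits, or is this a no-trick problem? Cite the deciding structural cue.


Method: no special technique — the recurrence is nonlinear in the sequence terms; no linear-recurrence method fits it as written — one iterates or studies it directly.


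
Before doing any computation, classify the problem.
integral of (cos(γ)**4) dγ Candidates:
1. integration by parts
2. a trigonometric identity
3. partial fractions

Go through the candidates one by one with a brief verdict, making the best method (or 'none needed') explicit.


Technique: a trigonometric identity — the even exponent on cos(γ)**4 signals one move: rewrite via cos of the doubled angle.
- integration by parts — not the natural route: no polynomial-kernel product appears — a recursive parts reduction of the trigonometric product exists, but the identity rewrite is direct.
- a trigonometric identity: applies; the problem has the shape this method handles.
- partial fractions — there is no rational-function structure to decompose.


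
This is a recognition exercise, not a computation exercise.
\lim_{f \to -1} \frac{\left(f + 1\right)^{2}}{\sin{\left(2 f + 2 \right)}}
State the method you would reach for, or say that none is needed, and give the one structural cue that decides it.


Diagnosis: l'Hôpital's rule (0/0) — substituting -1 gives 0 over 0; differentiate top and bottom once and re-evaluate. Expanding numerator and denominator to first order gives the same value — the rule automates exactly that.


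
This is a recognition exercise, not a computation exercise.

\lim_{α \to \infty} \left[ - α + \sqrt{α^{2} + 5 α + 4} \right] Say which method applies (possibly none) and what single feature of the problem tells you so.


Method: conjugate multiplication — turning the difference into a conjugate-rationalized ratio makes the limit readable.


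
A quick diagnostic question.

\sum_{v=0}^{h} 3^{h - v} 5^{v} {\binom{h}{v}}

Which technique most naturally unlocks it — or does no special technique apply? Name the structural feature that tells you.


Method: the binomial theorem — terms weighting {\binom{h}{v}} against matched powers of 5 and 3 reassemble into (5 + 3)^h by the binomial theorem.


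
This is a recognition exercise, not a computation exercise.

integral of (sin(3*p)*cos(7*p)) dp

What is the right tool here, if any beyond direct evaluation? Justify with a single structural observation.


Technique: a trigonometric identity — apply product-to-sum to sin(3*p)*cos(7*p): two clean single-angle terms replace one awkward product.


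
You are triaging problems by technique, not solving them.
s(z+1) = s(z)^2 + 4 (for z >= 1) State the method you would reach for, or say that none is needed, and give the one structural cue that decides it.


Method: no special technique — nonlinear feedback in the recursion rules out every root- or factor-based technique.


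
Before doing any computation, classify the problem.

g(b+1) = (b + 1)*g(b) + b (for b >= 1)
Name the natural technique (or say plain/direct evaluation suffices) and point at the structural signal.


Diagnosis: a summation factor — one step of memory with a weight b + 1 that changes as the index grows — the summation-factor construction is built for this.


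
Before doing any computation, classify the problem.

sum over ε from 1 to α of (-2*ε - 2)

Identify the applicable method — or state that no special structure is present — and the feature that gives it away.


Best approach: no special technique — with only polynomial terms in ε present, the classical sum-of-powers identities are all you need.


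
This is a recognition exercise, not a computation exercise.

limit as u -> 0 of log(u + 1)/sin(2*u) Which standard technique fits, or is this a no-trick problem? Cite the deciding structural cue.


Verdict: l'Hôpital's rule (0/0) — both numerator and denominator vanish at 0: the genuine 0/0 indeterminate that l'Hôpital exists for. Expanding numerator and denominator to first order gives the same value — the rule automates exactly that.


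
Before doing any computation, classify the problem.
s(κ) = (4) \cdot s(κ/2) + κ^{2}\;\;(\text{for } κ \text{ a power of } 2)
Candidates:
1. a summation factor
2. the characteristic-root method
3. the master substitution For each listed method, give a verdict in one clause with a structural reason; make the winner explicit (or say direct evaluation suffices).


Best approach: the master substitution — the argument shrinks by the factor 2, so measure the index on a logarithmic scale and the recursion becomes a shift.
- a summation factor — a divided-index call is outside the fixed-shift first-order family a summation factor normalizes.
- the characteristic-root method — a divided-index call is not the fixed-shift linear shape that characteristic roots solve.
- the master substitution — a fit — the right tool for this form.


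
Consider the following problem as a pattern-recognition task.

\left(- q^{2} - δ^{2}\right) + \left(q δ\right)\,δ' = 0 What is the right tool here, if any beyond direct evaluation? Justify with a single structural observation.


Diagnosis: the homogeneous substitution — solved for the derivative, the right side is unchanged under scaling q and δ together — it depends only on the ratio δ/q, so substitute a single ratio variable. This doubles as a Bernoulli equation in the unknown as written; the homogeneous route needs no setup at all.


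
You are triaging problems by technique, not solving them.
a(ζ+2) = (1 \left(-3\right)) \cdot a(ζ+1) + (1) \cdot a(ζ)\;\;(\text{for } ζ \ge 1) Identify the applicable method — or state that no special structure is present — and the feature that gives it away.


Method: the characteristic-root method — linear, homogeneous, constant coefficients: solutions of the form r^ζ exist — find the roots of the characteristic polynomial.


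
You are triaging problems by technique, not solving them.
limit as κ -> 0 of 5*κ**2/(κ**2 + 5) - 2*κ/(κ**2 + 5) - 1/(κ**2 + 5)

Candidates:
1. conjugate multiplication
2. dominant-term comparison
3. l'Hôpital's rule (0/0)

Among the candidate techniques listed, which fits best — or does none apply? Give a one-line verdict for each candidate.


Diagnosis: no special technique — no denominator vanishes and nothing blows up at 0: direct substitution is the whole computation.
- conjugate multiplication: there are no radicals in tension whose conjugate would simplify matters.
- dominant-term comparison: this is not a rational comparison of growth rates at infinity.
- l'Hôpital's rule (0/0): evaluation at the point is determinate, so the rule has nothing to repair.


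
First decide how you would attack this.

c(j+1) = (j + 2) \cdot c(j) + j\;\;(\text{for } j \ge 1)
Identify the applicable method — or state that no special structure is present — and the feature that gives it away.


Method: a summation factor — it is first-order linear but the coefficient j + 2 depends on the index, so multiply through by a summation factor to telescope it.


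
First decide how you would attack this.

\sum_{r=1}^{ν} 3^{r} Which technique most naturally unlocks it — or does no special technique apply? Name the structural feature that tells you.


Method: the geometric series formula — each term is 3 times the previous one, so the geometric-series formula applies directly.


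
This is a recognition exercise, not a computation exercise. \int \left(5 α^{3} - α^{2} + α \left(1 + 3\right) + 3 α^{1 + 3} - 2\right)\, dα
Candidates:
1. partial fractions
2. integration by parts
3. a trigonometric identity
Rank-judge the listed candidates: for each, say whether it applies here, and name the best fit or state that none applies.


Diagnosis: no special technique — every term is a constant multiple of a power of α; term-wise power-rule integration needs no preliminary transformation.
- partial fractions: the expression is not a ratio of polynomials that decomposes further.
- integration by parts: splitting off a factor buys nothing — the integrand integrates directly without parts.
- a trigonometric identity — there is no trigonometric structure at all — the integrand carries no sine or cosine to rewrite.


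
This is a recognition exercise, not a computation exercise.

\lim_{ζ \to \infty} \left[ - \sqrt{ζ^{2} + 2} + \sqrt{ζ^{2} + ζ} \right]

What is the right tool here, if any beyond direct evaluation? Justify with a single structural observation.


Best approach: conjugate multiplication — neither \sqrt{ζ^{2} + ζ} nor \sqrt{ζ^{2} + 2} converges alone, so rewrite their difference as a conjugate-rationalized quotient first.


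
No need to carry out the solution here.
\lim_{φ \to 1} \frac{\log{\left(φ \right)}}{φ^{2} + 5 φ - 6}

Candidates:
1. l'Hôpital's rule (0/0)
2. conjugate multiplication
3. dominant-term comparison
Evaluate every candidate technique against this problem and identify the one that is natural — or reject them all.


Diagnosis: l'Hôpital's rule (0/0) — substituting 1 gives 0 over 0; differentiate top and bottom once and re-evaluate. Known elementary limits would finish this too — the rule just bypasses the case analysis.
- l'Hôpital's rule (0/0) — yes, a natural case for it.
- conjugate multiplication: there are no radicals in tension whose conjugate would simplify matters.
- dominant-term comparison — leading-power comparison does not apply to this form.


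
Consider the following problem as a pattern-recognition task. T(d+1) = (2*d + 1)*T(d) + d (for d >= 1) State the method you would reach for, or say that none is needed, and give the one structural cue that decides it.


Method: a summation factor — rescale the sequence by the product of the weights 2*d + 1 so far — the recurrence collapses to a plain running sum.


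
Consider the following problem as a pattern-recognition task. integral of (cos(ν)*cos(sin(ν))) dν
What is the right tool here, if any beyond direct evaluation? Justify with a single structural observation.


Technique: u-substitution — read it as f(sin(ν)) times a constant multiple of d(sin(ν)): one substitution, u = sin(ν), finishes it.


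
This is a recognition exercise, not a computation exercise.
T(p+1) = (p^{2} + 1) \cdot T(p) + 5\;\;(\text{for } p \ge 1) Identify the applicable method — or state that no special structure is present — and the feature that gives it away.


Diagnosis: a summation factor — first-order linear but the coefficient p^{2} + 1 moves with the index — divide by the cumulative product and telescope.


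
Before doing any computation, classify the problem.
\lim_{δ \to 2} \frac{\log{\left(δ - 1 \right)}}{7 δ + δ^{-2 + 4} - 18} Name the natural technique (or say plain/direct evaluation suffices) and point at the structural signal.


Verdict: l'Hôpital's rule (0/0) — substituting 2 gives 0 over 0; differentiate top and bottom once and re-evaluate. The standard small-argument limits would also carry it; the rule is the systematic route.


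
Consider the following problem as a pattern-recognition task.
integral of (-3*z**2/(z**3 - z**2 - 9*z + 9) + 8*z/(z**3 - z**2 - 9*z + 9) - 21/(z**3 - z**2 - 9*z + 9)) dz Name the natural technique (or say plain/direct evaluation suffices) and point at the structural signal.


Verdict: partial fractions — a proper rational integrand whose denominator splits into simpler factors — decompose into partial fractions first.


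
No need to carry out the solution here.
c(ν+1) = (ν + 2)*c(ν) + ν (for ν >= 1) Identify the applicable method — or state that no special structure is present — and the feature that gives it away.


Best approach: a summation factor — one-term recursion with variable weight ν + 2 is solved by product normalization, not by root-finding.


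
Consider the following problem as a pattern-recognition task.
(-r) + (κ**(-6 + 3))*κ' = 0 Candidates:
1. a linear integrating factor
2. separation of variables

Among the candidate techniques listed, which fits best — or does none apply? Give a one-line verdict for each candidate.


Best approach: separation of variables — separating collects all κ-dependence with the derivative and leaves all r-dependence opposite: variables separate.
- a linear integrating factor: a nonlinear term in the unknown puts this outside the integrating-factor template.
- separation of variables: yes, a natural case for it.


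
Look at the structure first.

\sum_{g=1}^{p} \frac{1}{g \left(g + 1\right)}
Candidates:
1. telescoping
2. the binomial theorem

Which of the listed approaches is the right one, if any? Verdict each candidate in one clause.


Method: telescoping — integer-spaced poles in \frac{1}{g \left(g + 1\right)} are the telescoping signature in disguise.
- telescoping — applicable, and directly so.
- the binomial theorem: no binomial coefficients pair up with complementary powers here.


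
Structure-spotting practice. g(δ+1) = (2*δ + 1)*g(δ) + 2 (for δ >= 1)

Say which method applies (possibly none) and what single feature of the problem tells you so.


Diagnosis: a summation factor — the coefficient 2*δ + 1 drifts with the index, so no fixed root exists; normalizing by the cumulative product telescopes it.


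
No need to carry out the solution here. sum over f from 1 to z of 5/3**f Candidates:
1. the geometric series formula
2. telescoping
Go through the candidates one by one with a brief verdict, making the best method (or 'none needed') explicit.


Verdict: the geometric series formula — consecutive terms stand in a fixed index-free ratio — the geometric sum formula closes it.
- the geometric series formula: yes — fits the structure here.
- telescoping: computed from the summand as displayed, the partial sums build up without the pairwise collapse telescoping exploits.


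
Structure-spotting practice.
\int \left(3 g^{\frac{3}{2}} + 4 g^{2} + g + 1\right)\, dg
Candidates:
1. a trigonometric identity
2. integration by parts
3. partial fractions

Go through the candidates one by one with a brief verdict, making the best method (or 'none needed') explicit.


Verdict: no special technique — a term-by-term power-rule job in g; no substitution or rearrangement earns its keep here.
- a trigonometric identity: with no trigonometric functions present, identity rewriting has no target.
- integration by parts — the integrand does not split as a nonconstant polynomial times an exp, sine, cosine of a linear argument, or logarithm — no polynomial-kernel parts product to differentiate one side of.
- partial fractions: there is no rational-function structure to decompose.


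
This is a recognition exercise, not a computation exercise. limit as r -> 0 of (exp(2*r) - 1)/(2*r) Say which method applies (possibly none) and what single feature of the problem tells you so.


Best approach: l'Hôpital's rule (0/0) — the 0/0 form at 0 is the signature situation for l'Hôpital's rule. A local series expansion at the point resolves it as well; the rule is the packaged version of that step.


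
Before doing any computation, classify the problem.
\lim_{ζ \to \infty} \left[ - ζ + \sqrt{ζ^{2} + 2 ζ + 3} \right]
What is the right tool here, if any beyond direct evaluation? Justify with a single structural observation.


Method: conjugate multiplication — neither \sqrt{ζ^{2} + 2 ζ + 3} nor ζ converges alone, so rewrite their difference as a conjugate-rationalized quotient first.


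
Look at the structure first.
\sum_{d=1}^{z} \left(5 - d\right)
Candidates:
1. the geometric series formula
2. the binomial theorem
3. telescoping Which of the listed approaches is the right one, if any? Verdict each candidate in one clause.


Technique: no special technique — Faulhaber territory: sum each constant-multiple power of d with its closed-form formula, no trick required.
- the geometric series formula: the ratio of consecutive terms depends on the index.
- the binomial theorem: there is no pair of bases whose matched powers would reassemble into a single binomial power.
- telescoping: computed from the summand as displayed, the partial sums build up without the pairwise collapse telescoping exploits.


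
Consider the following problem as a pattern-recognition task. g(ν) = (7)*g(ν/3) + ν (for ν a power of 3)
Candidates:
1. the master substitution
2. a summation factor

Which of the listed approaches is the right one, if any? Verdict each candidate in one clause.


Verdict: the master substitution — the argument contracts 3-fold per step: reindex ν exponentially and solve the linear recurrence in the new index.
- the master substitution — applicable, and directly so.
- a summation factor — the recursion divides its index rather than shifting it — there is no previous-term chain for a summation factor to telescope.


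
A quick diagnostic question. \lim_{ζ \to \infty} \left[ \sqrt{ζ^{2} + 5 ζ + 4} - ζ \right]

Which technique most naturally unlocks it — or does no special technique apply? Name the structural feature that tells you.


Technique: conjugate multiplication — infinity minus infinity with a radical in play — multiply by the conjugate so the divergences of \sqrt{ζ^{2} + 5 ζ + 4} and ζ annihilate.


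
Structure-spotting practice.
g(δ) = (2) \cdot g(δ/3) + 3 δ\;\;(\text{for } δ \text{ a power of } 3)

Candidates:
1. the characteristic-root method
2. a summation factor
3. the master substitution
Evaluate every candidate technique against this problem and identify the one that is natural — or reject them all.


Verdict: the master substitution — the argument contracts 3-fold per step: reindex δ exponentially and solve the linear recurrence in the new index.
- the characteristic-root method — a divided-index call is not the fixed-shift linear shape that characteristic roots solve.
- a summation factor — a divided-index call is outside the fixed-shift first-order family a summation factor normalizes.
- the master substitution: a fit — the right tool for this form.


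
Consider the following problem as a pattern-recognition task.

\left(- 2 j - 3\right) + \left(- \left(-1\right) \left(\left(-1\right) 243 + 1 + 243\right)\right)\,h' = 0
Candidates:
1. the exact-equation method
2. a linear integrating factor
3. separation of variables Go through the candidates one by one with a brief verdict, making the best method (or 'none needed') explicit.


Technique: no special technique — the slope is a function of j alone, so integrate both sides directly.
- the exact-equation method: no dependence on the unknown anywhere: exactness is a label without content here.
- a linear integrating factor — the linear template holds only trivially here (the unknown is absent, so the coefficient is zero) — the method is not the natural label.
- separation of variables: separation is only trivially available — with the unknown absent from the slope this is a direct integration, not a separation problem.


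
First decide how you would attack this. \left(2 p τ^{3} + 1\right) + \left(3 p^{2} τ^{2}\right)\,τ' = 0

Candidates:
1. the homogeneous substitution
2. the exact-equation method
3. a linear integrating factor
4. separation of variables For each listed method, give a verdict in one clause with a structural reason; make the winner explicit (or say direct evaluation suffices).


Diagnosis: the exact-equation method — the mixed-partials test passes for 2 p τ^{3} + 1 and 3 p^{2} τ^{2}, so a potential function exists as presented.
- the homogeneous substitution: the slope does not depend on the ratio of the variables alone.
- the exact-equation method: applicable, and directly so.
- a linear integrating factor — the unknown enters nonlinearly (through a power, a denominator, or a transcendental function), which the linear integrating-factor recipe cannot absorb as-is — any repair would come from a preliminary substitution, not the factor.
- separation of variables — no division isolates the independent variable from the unknown.


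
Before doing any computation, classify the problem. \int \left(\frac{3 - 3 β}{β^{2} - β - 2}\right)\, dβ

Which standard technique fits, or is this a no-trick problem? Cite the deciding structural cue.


Verdict: partial fractions — once β^{2} - β - 2 is factored, each root contributes a simple-fraction term; integrate them one at a time.


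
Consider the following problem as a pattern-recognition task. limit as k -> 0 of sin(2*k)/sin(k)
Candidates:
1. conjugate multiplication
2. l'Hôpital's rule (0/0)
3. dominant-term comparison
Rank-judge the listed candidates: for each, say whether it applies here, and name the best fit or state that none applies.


Best approach: l'Hôpital's rule (0/0) — numerator and denominator both vanish at 0 — a genuine 0/0 form, which is exactly when l'Hôpital applies. A local series expansion at the point resolves it as well; the rule is the packaged version of that step.
- conjugate multiplication: rationalization has no target — no divergent radical difference appears.
- l'Hôpital's rule (0/0) — yes, a natural case for it.
- dominant-term comparison — this limit is not decided by comparing polynomial growth at infinity.


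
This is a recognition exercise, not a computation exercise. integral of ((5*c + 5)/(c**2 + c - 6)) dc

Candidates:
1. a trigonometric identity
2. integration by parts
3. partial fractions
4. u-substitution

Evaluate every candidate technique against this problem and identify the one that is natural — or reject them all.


Best approach: partial fractions — c**2 + c - 6 splits into linear pieces, so the quotient is a sum of simple fractions — decompose before integrating.
- a trigonometric identity — no sine or cosine appears, so there is nothing for a trigonometric identity to act on.
- integration by parts — the nonconstant-polynomial-times-standard-kernel pattern (an exp, sine, cosine, or logarithm partner) is absent.
- partial fractions: applies; the problem has the shape this method handles.
- u-substitution: no subexpression of the integrand serves as a whole-integral substitution inner — individual terms may offer their own, but none carries its derivative as a factor of the full integrand; a working change of variable would have to be constructed from outside the expression.


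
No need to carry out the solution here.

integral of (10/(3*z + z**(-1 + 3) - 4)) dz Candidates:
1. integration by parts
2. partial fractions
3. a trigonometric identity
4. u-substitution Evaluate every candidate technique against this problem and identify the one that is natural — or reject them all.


Best approach: partial fractions — the bottom, (3*z + z**(-1 + 3) - 4), comes apart into simple factors, and a proper rational function over split factors decomposes.
- integration by parts — the nonconstant-polynomial-times-standard-kernel pattern (an exp, sine, cosine, or logarithm partner) is absent.
- partial fractions: yes — fits the structure here.
- a trigonometric identity: no sine or cosine appears, so there is nothing for a trigonometric identity to act on.
- u-substitution — no subexpression of the integrand serves as a whole-integral substitution inner — individual terms may offer their own, but none carries its derivative as a factor of the full integrand; a working change of variable would have to be constructed from outside the expression.


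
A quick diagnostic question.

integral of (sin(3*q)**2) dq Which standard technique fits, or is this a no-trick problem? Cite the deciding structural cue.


Technique: a trigonometric identity — an even power like sin(3*q)**2 flattens under the half-angle identity into first-degree cosines you can integrate directly.


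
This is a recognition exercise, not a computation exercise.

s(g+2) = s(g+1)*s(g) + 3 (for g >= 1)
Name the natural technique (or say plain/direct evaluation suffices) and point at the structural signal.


Diagnosis: no special technique — each new value is a nonlinear function of earlier ones — scaling arguments and superposition both fail.


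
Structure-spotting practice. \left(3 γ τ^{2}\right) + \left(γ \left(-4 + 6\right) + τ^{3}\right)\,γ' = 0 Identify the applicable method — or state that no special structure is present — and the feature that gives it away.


Method: the exact-equation method — because the two cross partials coincide, the form is conservative as written — recover its potential in (τ, γ).


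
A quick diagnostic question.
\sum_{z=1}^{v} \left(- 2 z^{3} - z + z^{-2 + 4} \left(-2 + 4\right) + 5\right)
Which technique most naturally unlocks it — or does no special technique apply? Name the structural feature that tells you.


Best approach: no special technique — with only polynomial terms in z present, the classical sum-of-powers identities are all you need.


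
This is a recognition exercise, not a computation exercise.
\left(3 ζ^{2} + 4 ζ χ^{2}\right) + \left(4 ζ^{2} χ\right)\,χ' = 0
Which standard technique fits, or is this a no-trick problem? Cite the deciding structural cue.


Best approach: the exact-equation method — checking ∂/∂χ of 3 ζ^{2} + 4 ζ χ^{2} against ∂/∂ζ of 4 ζ^{2} χ: they match — the equation is exact as it stands.


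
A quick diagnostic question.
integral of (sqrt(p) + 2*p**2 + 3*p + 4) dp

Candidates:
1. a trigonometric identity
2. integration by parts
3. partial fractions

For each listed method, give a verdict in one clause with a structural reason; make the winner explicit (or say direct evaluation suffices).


Method: no special technique — nothing composite, nothing rational, nothing trigonometric — each constant-multiple power of p integrates by the power rule alone.
- a trigonometric identity — with no trigonometric functions present, identity rewriting has no target.
- integration by parts — there is no nonconstant-polynomial-times-kernel split with an exp, sine, cosine (degree-1 argument), or logarithm partner.
- partial fractions — there is no rational-function structure to decompose.


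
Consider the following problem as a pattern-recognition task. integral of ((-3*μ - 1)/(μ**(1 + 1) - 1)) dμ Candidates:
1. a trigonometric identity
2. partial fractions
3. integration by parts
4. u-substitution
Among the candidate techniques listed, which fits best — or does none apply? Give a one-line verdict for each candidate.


Technique: partial fractions — (μ**(1 + 1) - 1) splits into linear pieces, so the quotient is a sum of simple fractions — decompose before integrating.
- a trigonometric identity — with no trigonometric functions present, identity rewriting has no target.
- partial fractions: applies; the problem has the shape this method handles.
- integration by parts — the nonconstant-polynomial-times-standard-kernel pattern (an exp, sine, cosine, or logarithm partner) is absent.
- u-substitution — no subexpression of the integrand pairs with its own derivative as a factor — individual terms may offer their own substitutions, but any change of variable covering the whole integral would have to be constructed from outside the expression.


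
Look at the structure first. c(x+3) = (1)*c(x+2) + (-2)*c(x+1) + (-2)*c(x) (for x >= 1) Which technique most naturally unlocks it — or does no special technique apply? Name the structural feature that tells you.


Method: the characteristic-root method — every coefficient is a fixed number and the forcing is zero — substitute r^x and read off the root equation.


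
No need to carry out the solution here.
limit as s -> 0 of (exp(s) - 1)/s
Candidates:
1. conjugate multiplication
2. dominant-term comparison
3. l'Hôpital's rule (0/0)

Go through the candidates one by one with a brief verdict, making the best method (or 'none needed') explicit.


Technique: l'Hôpital's rule (0/0) — both numerator and denominator vanish at 0: the genuine 0/0 indeterminate that l'Hôpital exists for. A local series expansion at the point resolves it as well; the rule is the packaged version of that step.
- conjugate multiplication: there is no infinity-minus-infinity radical difference to rationalize.
- dominant-term comparison: no dominant power emerges to decide the limit by degree comparison.
- l'Hôpital's rule (0/0) — a fit — the right tool for this form.
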